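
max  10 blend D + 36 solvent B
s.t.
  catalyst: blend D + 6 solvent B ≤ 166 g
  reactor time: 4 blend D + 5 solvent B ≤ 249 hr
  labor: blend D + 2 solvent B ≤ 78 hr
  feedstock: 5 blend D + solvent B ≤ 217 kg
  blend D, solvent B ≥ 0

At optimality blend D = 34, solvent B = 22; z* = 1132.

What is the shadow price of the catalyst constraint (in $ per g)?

4

Check each constraint at x*: catalyst 166/166 (tight); reactor time 246/249 (slack 3); labor 78/78 (tight); feedstock 192/217 (slack 25).
Since reactor time, feedstock are not tight, their duals are 0.
The binding rows give the dual system: 1·y_catalyst + 1·y_labor = 10 and 6·y_catalyst + 2·y_labor = 36.
→ y_catalyst = 4 and y_labor = 6.
Shadow price of catalyst = 4.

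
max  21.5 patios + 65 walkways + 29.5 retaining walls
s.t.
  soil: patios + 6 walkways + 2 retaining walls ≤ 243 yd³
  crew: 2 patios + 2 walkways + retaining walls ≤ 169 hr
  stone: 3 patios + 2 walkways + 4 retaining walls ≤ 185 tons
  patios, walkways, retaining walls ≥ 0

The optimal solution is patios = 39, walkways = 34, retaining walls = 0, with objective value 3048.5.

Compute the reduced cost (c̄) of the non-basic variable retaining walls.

-5.5

Binding: soil and stone. Non-binding: crew (23 unused).
Slack constraints have shadow price 0 (complementary slackness).
Dual feasibility on the basic columns requires 1·y_soil + 3·y_stone = 21.5, 6·y_soil + 2·y_stone = 65.
This yields shadow prices y_soil = 9.5, y_stone = 4.
Reduced cost of retaining walls: c₃ − yᵀa₃ = 29.5 − (9.5·2 + 4·4) = 29.5 − 35 = -5.5.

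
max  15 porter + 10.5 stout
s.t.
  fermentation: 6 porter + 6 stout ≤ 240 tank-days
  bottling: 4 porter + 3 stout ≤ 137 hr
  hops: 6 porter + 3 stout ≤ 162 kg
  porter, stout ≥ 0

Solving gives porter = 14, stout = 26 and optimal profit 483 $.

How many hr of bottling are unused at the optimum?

bottling used = 4·14 + 3·26 = 134; slack = 137 − 134 = 3.

3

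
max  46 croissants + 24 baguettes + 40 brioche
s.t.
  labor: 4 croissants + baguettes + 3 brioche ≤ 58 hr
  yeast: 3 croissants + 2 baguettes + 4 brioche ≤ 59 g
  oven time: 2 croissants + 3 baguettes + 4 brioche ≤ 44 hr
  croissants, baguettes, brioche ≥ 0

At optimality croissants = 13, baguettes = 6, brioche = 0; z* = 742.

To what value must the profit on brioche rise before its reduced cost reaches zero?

At the optimum: labor uses 58 of 58 (binding); yeast uses 51 of 59 (slack = 8); oven time uses 44 of 44 (binding).
Since yeast is not tight, its dual is 0.
Dual feasibility on the basic columns requires 4·y_labor + 2·y_oven time = 46, 1·y_labor + 3·y_oven time = 24.
Solving: y_labor = 9, y_oven time = 5.
brioche enters the basis when its profit ≥ yᵀa₃ = 9·3 + 5·4 = 47.

47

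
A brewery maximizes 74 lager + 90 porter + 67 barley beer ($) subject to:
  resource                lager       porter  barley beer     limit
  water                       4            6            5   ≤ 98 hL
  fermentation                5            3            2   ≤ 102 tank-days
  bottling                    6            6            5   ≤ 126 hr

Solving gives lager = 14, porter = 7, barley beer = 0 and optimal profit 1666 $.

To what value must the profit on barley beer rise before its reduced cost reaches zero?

Check each constraint at x*: water 98/98 (tight); fermentation 91/102 (slack 11); bottling 126/126 (tight).
By complementary slackness, y = 0 for the non-binding constraint.
From A_Bᵀ y = c: 4·y_water + 6·y_bottling = 74; 6·y_water + 6·y_bottling = 90.
Solving: y_water = 8, y_bottling = 7.
barley beer enters the basis when its profit ≥ yᵀa₃ = 8·5 + 7·5 = 75.

75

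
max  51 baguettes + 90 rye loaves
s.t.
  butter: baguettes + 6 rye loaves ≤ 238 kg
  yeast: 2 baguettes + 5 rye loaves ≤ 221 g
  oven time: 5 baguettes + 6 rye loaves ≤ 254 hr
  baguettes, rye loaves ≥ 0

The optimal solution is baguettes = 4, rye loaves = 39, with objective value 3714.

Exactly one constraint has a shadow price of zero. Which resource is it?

butter: 238/238 (binding)
yeast: 203/221 (slack 18)
oven time: 254/254 (binding)
By complementary slackness, a constraint with positive slack has shadow price 0 → yeast.

yeast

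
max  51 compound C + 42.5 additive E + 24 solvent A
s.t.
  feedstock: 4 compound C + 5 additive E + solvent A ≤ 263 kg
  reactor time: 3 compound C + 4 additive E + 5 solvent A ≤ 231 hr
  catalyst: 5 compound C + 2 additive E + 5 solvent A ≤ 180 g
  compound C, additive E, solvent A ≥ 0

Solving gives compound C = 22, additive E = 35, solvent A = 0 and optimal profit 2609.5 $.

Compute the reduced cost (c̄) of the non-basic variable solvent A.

At the optimum: feedstock uses 263 of 263 (binding); reactor time uses 206 of 231 (slack = 25); catalyst uses 180 of 180 (binding).
Since reactor time is not tight, its dual is 0.
From A_Bᵀ y = c: 4·y_feedstock + 5·y_catalyst = 51; 5·y_feedstock + 2·y_catalyst = 42.5.
Solving: y_feedstock = 6.5, y_catalyst = 5.
Reduced cost of solvent A: c₃ − yᵀa₃ = 24 − (6.5·1 + 5·5) = 24 − 31.5 = -7.5.

-7.5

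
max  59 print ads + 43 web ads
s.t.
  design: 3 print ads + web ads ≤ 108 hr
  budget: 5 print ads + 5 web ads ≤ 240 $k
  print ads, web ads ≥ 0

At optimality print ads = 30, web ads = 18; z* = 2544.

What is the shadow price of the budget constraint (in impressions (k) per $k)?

7

Both design and budget are binding at x*.
From A_Bᵀ y = c: 3·y_design + 5·y_budget = 59; 1·y_design + 5·y_budget = 43.
Solving: y_design = 8, y_budget = 7.
Shadow price of budget = 7.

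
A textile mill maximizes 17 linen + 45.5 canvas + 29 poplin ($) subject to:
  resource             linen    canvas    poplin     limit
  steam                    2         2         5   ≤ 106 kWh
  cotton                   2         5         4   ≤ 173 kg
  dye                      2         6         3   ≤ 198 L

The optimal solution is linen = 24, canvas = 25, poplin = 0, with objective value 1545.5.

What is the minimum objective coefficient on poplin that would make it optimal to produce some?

31

Binding: cotton and dye. Non-binding: steam (8 unused).
Slack constraints have shadow price 0 (complementary slackness).
Dual feasibility on the basic columns requires 2·y_cotton + 2·y_dye = 17, 5·y_cotton + 6·y_dye = 45.5.
→ y_cotton = 5.5 and y_dye = 3.
poplin enters the basis when its profit ≥ yᵀa₃ = 5.5·4 + 3·3 = 31.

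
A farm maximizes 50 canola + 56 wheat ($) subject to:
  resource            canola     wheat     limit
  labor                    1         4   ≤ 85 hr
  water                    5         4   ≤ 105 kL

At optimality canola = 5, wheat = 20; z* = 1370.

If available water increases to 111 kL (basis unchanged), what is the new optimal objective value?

Both labor and water are binding at x*.
The binding rows give the dual system: 1·y_labor + 5·y_water = 50 and 4·y_labor + 4·y_water = 56.
Solving: y_labor = 5, y_water = 9.
Δz = y_water·Δb = 9 × (6) = 54, so new z* = 1370 + 54 = 1424.

1424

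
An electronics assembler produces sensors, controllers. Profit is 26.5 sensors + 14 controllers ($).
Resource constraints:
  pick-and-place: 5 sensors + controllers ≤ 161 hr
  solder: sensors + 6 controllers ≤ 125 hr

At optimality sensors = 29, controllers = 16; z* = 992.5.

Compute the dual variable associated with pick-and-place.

At the optimum: pick-and-place uses 161 of 161 (binding); solder uses 125 of 125 (binding).
The binding rows give the dual system: 5·y_pick-and-place + 1·y_solder = 26.5 and 1·y_pick-and-place + 6·y_solder = 14.
→ y_pick-and-place = 5 and y_solder = 1.5.
Shadow price of pick-and-place = 5.

5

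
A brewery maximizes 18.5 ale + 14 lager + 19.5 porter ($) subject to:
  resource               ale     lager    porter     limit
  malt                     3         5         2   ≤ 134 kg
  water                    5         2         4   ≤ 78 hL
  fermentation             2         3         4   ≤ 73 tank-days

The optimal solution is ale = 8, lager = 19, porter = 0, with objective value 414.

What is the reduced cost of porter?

-2.5

Check each constraint at x*: malt 119/134 (slack 15); water 78/78 (tight); fermentation 73/73 (tight).
By complementary slackness, y = 0 for the non-binding constraint.
From A_Bᵀ y = c: 5·y_water + 2·y_fermentation = 18.5; 2·y_water + 3·y_fermentation = 14.
→ y_water = 2.5 and y_fermentation = 3.
Reduced cost of porter: c₃ − yᵀa₃ = 19.5 − (2.5·4 + 3·4) = 19.5 − 22 = -2.5.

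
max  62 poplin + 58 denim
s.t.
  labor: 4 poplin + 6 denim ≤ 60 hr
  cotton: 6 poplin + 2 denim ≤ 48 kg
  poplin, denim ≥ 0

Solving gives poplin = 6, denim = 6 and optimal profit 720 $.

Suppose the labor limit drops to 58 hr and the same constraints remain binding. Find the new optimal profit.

Both labor and cotton are binding at x*.
Dual feasibility on the basic columns requires 4·y_labor + 6·y_cotton = 62, 6·y_labor + 2·y_cotton = 58.
Solving: y_labor = 8, y_cotton = 5.
Δz = y_labor·Δb = 8 × (-2) = -16, so new z* = 720 − 16 = 704.

704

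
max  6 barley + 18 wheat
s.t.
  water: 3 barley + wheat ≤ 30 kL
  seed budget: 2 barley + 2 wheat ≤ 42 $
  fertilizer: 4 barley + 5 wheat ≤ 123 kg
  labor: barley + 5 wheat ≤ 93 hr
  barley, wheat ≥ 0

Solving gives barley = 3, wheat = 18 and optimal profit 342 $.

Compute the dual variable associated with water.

At the optimum: water uses 27 of 30 (slack = 3); seed budget uses 42 of 42 (binding); fertilizer uses 102 of 123 (slack = 21); labor uses 93 of 93 (binding).
Slack constraints have shadow price 0 (complementary slackness).
Dual feasibility on the basic columns requires 2·y_seed budget + 1·y_labor = 6, 2·y_seed budget + 5·y_labor = 18.
Solving: y_seed budget = 1.5, y_labor = 3.
Shadow price of water = 0.

0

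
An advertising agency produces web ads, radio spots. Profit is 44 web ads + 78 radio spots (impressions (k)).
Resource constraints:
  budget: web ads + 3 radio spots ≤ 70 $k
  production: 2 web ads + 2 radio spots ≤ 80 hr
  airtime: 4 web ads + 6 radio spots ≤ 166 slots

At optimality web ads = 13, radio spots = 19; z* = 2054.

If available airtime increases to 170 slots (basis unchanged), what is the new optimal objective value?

2090

At the optimum: budget uses 70 of 70 (binding); production uses 64 of 80 (slack = 16); airtime uses 166 of 166 (binding).
Since production is not tight, its dual is 0.
The binding rows give the dual system: 1·y_budget + 4·y_airtime = 44 and 3·y_budget + 6·y_airtime = 78.
This yields shadow prices y_budget = 8, y_airtime = 9.
Δz = y_airtime·Δb = 9 × (4) = 36, so new z* = 2054 + 36 = 2090.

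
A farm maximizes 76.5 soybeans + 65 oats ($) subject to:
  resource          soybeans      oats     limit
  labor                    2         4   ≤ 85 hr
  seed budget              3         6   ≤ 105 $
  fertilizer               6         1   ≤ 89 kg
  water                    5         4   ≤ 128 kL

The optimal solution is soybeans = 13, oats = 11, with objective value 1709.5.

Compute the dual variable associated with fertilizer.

At the optimum: labor uses 70 of 85 (slack = 15); seed budget uses 105 of 105 (binding); fertilizer uses 89 of 89 (binding); water uses 109 of 128 (slack = 19).
Slack constraints have shadow price 0 (complementary slackness).
Dual feasibility on the basic columns requires 3·y_seed budget + 6·y_fertilizer = 76.5, 6·y_seed budget + 1·y_fertilizer = 65.
Solving: y_seed budget = 9.5, y_fertilizer = 8.
Shadow price of fertilizer = 8.

8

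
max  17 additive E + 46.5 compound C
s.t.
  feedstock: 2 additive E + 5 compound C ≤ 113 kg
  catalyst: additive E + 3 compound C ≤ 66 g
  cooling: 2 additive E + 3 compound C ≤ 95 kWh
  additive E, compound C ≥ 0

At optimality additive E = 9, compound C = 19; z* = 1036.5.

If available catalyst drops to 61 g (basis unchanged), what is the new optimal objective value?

996.5

At the optimum: feedstock uses 113 of 113 (binding); catalyst uses 66 of 66 (binding); cooling uses 75 of 95 (slack = 20).
Slack constraints have shadow price 0 (complementary slackness).
From A_Bᵀ y = c: 2·y_feedstock + 1·y_catalyst = 17; 5·y_feedstock + 3·y_catalyst = 46.5.
→ y_feedstock = 4.5 and y_catalyst = 8.
Δz = y_catalyst·Δb = 8 × (-5) = -40, so new z* = 1036.5 − 40 = 996.5.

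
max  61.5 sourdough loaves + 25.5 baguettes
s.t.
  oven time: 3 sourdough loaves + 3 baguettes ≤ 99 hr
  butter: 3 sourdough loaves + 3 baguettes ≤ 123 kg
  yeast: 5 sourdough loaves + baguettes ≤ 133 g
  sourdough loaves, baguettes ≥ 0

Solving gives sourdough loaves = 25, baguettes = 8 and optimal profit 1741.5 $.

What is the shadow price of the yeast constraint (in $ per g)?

9

At the optimum: oven time uses 99 of 99 (binding); butter uses 99 of 123 (slack = 24); yeast uses 133 of 133 (binding).
Slack constraints have shadow price 0 (complementary slackness).
Dual feasibility on the basic columns requires 3·y_oven time + 5·y_yeast = 61.5, 3·y_oven time + 1·y_yeast = 25.5.
Solving: y_oven time = 5.5, y_yeast = 9.
Shadow price of yeast = 9.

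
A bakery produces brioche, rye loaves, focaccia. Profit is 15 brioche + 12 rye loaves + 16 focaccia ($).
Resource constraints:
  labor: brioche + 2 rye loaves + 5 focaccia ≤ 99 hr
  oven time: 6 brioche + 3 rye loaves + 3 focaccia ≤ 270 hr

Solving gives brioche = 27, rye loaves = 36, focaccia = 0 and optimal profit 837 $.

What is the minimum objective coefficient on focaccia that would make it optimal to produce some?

Check each constraint at x*: labor 99/99 (tight); oven time 270/270 (tight).
The binding rows give the dual system: 1·y_labor + 6·y_oven time = 15 and 2·y_labor + 3·y_oven time = 12.
→ y_labor = 3 and y_oven time = 2.
focaccia enters the basis when its profit ≥ yᵀa₃ = 3·5 + 2·3 = 21.

21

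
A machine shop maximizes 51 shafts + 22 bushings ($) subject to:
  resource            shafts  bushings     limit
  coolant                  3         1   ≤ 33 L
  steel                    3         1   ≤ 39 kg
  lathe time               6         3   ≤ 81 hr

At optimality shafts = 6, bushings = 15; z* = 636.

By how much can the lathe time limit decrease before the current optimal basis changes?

15

Binding constraints: coolant, lathe time. The basis is B = [[3,1],[6,3]] with det 3.
Per unit decrease in lathe time, x* moves by d = (0.3333, -1).
The basis stays optimal until bushings reaches 0; allowable decrease = 15 hr.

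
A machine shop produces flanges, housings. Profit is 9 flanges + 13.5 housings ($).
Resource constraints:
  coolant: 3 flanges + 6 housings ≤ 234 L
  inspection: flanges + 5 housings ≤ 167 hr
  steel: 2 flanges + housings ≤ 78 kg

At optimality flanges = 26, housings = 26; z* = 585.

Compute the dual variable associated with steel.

1.5

Check each constraint at x*: coolant 234/234 (tight); inspection 156/167 (slack 11); steel 78/78 (tight).
Since inspection is not tight, its dual is 0.
The binding rows give the dual system: 3·y_coolant + 2·y_steel = 9 and 6·y_coolant + 1·y_steel = 13.5.
Solving: y_coolant = 2, y_steel = 1.5.
Shadow price of steel = 1.5.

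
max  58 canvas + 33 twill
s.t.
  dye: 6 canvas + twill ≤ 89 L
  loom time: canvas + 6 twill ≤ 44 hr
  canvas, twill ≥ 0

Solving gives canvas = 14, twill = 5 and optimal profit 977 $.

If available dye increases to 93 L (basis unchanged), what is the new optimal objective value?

1013

Check each constraint at x*: dye 89/89 (tight); loom time 44/44 (tight).
From A_Bᵀ y = c: 6·y_dye + 1·y_loom time = 58; 1·y_dye + 6·y_loom time = 33.
Solving: y_dye = 9, y_loom time = 4.
Δz = y_dye·Δb = 9 × (4) = 36, so new z* = 977 + 36 = 1013.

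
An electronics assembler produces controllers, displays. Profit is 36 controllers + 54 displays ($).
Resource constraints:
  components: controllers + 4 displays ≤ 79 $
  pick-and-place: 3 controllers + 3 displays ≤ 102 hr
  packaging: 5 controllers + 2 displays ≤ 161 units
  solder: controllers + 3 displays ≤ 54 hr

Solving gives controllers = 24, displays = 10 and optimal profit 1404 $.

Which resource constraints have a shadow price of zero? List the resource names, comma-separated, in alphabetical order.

components, packaging

components: 64/79 (slack 15)
pick-and-place: 102/102 (binding)
packaging: 140/161 (slack 21)
solder: 54/54 (binding)
By complementary slackness, a constraint with positive slack has shadow price 0 → components, packaging.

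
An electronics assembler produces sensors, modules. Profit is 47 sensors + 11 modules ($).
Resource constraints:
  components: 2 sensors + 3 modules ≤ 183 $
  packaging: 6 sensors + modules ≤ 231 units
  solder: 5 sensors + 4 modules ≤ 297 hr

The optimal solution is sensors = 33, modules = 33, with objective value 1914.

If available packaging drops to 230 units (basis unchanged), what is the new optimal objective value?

1907

Check each constraint at x*: components 165/183 (slack 18); packaging 231/231 (tight); solder 297/297 (tight).
Slack constraints have shadow price 0 (complementary slackness).
Dual feasibility on the basic columns requires 6·y_packaging + 5·y_solder = 47, 1·y_packaging + 4·y_solder = 11.
This yields shadow prices y_packaging = 7, y_solder = 1.
Δz = y_packaging·Δb = 7 × (-1) = -7, so new z* = 1914 − 7 = 1907.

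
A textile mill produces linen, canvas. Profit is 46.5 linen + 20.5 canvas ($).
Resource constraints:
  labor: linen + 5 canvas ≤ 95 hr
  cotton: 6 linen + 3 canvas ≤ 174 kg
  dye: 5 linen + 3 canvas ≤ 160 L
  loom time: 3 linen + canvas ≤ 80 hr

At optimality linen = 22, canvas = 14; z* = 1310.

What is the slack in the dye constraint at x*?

dye used = 5·22 + 3·14 = 152; slack = 160 − 152 = 8.

8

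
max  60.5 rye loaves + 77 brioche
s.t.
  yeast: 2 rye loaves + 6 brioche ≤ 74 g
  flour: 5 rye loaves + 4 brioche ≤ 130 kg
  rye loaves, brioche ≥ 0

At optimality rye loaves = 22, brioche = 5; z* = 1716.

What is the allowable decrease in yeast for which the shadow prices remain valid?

22

Binding constraints: yeast, flour. The basis is B = [[2,6],[5,4]] with det -22.
Per unit decrease in yeast, x* moves by d = (0.1818, -0.2273).
The basis stays optimal until brioche reaches 0; allowable decrease = 22 g.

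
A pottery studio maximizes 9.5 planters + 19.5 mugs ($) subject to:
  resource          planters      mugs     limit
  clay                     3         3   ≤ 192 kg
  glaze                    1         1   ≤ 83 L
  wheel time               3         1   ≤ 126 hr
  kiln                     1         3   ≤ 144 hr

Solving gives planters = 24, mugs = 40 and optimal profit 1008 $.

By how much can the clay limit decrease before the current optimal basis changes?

Binding constraints: clay, kiln. The basis is B = [[3,3],[1,3]] with det 6.
Per unit decrease in clay, x* moves by d = (-0.5, 0.1667).
The basis stays optimal until planters reaches 0; allowable decrease = 48 kg.

48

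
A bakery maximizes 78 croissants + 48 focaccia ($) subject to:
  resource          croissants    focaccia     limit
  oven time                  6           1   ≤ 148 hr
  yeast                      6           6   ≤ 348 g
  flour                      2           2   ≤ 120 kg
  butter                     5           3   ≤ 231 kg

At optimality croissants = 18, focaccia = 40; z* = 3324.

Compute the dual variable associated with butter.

Binding: oven time and yeast. Non-binding: flour (4 unused), butter (21 unused).
By complementary slackness, y = 0 for the non-binding constraints.
The binding rows give the dual system: 6·y_oven time + 6·y_yeast = 78 and 1·y_oven time + 6·y_yeast = 48.
Solving: y_oven time = 6, y_yeast = 7.
Shadow price of butter = 0.

0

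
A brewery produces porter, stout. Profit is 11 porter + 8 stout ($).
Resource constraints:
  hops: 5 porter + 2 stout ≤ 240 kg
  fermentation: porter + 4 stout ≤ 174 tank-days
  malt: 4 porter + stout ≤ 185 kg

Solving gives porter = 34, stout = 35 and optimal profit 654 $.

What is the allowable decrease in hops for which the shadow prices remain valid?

153

Binding constraints: hops, fermentation. The basis is B = [[5,2],[1,4]] with det 18.
Per unit decrease in hops, x* moves by d = (-0.2222, 0.0556).
The basis stays optimal until porter reaches 0; allowable decrease = 153 kg.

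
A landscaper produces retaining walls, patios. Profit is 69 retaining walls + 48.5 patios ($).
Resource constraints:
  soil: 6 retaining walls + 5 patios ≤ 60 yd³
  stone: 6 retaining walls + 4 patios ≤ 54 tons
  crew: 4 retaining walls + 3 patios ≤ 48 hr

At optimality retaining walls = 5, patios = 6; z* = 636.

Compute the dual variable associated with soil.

2.5

At the optimum: soil uses 60 of 60 (binding); stone uses 54 of 54 (binding); crew uses 38 of 48 (slack = 10).
By complementary slackness, y = 0 for the non-binding constraint.
The binding rows give the dual system: 6·y_soil + 6·y_stone = 69 and 5·y_soil + 4·y_stone = 48.5.
→ y_soil = 2.5 and y_stone = 9.
Shadow price of soil = 2.5.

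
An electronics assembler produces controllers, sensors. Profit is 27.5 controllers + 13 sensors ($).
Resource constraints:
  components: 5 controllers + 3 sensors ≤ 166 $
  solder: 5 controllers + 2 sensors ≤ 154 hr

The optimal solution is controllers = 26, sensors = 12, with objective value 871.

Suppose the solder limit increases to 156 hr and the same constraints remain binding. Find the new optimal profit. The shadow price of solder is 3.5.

Δb = 2, so new z* = 871 + (3.5)·(2) = 871 + 7 = 878.

878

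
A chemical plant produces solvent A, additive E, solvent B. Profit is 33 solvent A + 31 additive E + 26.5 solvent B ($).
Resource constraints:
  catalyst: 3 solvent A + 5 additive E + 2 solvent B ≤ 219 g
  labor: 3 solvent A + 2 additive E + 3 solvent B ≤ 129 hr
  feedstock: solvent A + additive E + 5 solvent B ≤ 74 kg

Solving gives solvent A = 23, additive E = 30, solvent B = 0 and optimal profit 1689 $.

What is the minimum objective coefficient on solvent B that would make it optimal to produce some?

Binding: catalyst and labor. Non-binding: feedstock (21 unused).
By complementary slackness, y = 0 for the non-binding constraint.
From A_Bᵀ y = c: 3·y_catalyst + 3·y_labor = 33; 5·y_catalyst + 2·y_labor = 31.
This yields shadow prices y_catalyst = 3, y_labor = 8.
solvent B enters the basis when its profit ≥ yᵀa₃ = 3·2 + 8·3 = 30.

30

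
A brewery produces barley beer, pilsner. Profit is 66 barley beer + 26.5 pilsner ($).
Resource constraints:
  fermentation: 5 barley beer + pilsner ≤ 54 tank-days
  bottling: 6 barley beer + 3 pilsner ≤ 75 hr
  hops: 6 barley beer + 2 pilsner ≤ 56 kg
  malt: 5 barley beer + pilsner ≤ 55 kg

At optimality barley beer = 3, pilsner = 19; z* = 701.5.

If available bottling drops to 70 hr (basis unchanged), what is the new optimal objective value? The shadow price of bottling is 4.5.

Δb = -5, so new z* = 701.5 + (4.5)·(-5) = 701.5 − 22.5 = 679.

679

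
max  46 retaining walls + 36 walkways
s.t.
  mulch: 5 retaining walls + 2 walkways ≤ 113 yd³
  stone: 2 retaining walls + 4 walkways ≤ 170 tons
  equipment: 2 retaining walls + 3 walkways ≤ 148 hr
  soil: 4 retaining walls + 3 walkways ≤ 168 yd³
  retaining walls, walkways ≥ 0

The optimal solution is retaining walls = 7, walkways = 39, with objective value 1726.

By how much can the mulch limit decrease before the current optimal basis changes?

28

Binding constraints: mulch, stone. The basis is B = [[5,2],[2,4]] with det 16.
Per unit decrease in mulch, x* moves by d = (-0.25, 0.125).
The basis stays optimal until retaining walls reaches 0; allowable decrease = 28 yd³.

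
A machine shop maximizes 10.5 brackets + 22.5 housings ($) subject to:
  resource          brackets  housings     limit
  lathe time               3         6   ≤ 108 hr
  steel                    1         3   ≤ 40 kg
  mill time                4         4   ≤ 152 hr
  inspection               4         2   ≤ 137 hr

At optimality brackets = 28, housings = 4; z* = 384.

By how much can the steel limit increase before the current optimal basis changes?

Binding constraints: lathe time, steel. The basis is B = [[3,6],[1,3]] with det 3.
Per unit increase in steel, x* moves by d = (-2, 1).
The basis stays optimal until brackets reaches 0; allowable increase = 14 kg.

14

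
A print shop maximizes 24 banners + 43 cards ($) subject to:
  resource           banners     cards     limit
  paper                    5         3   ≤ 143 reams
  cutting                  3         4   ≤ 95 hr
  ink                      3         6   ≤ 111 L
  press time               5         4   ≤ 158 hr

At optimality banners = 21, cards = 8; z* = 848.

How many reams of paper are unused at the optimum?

14

paper used = 5·21 + 3·8 = 129; slack = 143 − 129 = 14.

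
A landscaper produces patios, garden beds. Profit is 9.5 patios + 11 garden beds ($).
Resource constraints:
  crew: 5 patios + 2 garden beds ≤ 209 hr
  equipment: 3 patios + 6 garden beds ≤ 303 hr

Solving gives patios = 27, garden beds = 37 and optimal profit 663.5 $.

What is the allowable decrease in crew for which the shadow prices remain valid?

Binding constraints: crew, equipment. The basis is B = [[5,2],[3,6]] with det 24.
Per unit decrease in crew, x* moves by d = (-0.25, 0.125).
The basis stays optimal until patios reaches 0; allowable decrease = 108 hr.

108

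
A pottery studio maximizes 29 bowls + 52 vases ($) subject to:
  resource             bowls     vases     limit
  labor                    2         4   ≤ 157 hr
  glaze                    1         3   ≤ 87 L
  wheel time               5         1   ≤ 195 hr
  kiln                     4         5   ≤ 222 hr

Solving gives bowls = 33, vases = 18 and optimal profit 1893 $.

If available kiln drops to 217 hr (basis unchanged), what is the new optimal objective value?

1868

Binding: glaze and kiln. Non-binding: labor (19 unused), wheel time (12 unused).
Slack constraints have shadow price 0 (complementary slackness).
Dual feasibility on the basic columns requires 1·y_glaze + 4·y_kiln = 29, 3·y_glaze + 5·y_kiln = 52.
Solving: y_glaze = 9, y_kiln = 5.
Δz = y_kiln·Δb = 5 × (-5) = -25, so new z* = 1893 − 25 = 1868.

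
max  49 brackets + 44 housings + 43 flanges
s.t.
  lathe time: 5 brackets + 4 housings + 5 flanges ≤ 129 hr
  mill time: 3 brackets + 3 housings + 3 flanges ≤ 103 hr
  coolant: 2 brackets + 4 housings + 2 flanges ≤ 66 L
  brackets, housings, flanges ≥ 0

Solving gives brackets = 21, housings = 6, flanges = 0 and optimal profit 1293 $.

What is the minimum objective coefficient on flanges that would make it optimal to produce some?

49

Check each constraint at x*: lathe time 129/129 (tight); mill time 81/103 (slack 22); coolant 66/66 (tight).
Slack constraints have shadow price 0 (complementary slackness).
From A_Bᵀ y = c: 5·y_lathe time + 2·y_coolant = 49; 4·y_lathe time + 4·y_coolant = 44.
This yields shadow prices y_lathe time = 9, y_coolant = 2.
flanges enters the basis when its profit ≥ yᵀa₃ = 9·5 + 2·2 = 49.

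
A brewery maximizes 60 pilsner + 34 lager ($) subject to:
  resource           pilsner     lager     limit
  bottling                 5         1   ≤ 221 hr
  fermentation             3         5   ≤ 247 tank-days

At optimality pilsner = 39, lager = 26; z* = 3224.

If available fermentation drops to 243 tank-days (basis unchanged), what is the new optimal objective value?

Check each constraint at x*: bottling 221/221 (tight); fermentation 247/247 (tight).
Dual feasibility on the basic columns requires 5·y_bottling + 3·y_fermentation = 60, 1·y_bottling + 5·y_fermentation = 34.
Solving: y_bottling = 9, y_fermentation = 5.
Δz = y_fermentation·Δb = 5 × (-4) = -20, so new z* = 3224 − 20 = 3204.

3204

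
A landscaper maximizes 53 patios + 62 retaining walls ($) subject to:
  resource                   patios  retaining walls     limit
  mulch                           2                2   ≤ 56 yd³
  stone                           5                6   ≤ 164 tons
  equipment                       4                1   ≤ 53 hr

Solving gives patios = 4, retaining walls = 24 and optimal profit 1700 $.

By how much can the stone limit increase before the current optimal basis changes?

4

Binding constraints: mulch, stone. The basis is B = [[2,2],[5,6]] with det 2.
Per unit increase in stone, x* moves by d = (-1, 1).
The basis stays optimal until patios reaches 0; allowable increase = 4 tons.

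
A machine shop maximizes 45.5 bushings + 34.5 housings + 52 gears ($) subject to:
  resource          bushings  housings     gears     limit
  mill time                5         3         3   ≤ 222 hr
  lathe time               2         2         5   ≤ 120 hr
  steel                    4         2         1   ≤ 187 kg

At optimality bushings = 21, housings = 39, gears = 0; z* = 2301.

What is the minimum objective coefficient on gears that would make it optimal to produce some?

At the optimum: mill time uses 222 of 222 (binding); lathe time uses 120 of 120 (binding); steel uses 162 of 187 (slack = 25).
By complementary slackness, y = 0 for the non-binding constraint.
From A_Bᵀ y = c: 5·y_mill time + 2·y_lathe time = 45.5; 3·y_mill time + 2·y_lathe time = 34.5.
This yields shadow prices y_mill time = 5.5, y_lathe time = 9.
gears enters the basis when its profit ≥ yᵀa₃ = 5.5·3 + 9·5 = 61.5.

61.5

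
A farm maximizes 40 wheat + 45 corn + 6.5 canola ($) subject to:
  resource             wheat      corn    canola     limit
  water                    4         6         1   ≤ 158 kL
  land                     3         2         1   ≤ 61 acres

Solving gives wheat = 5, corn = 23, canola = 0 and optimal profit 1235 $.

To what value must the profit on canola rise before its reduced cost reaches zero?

Both water and land are binding at x*.
The binding rows give the dual system: 4·y_water + 3·y_land = 40 and 6·y_water + 2·y_land = 45.
Solving: y_water = 5.5, y_land = 6.
canola enters the basis when its profit ≥ yᵀa₃ = 5.5·1 + 6·1 = 11.5.

11.5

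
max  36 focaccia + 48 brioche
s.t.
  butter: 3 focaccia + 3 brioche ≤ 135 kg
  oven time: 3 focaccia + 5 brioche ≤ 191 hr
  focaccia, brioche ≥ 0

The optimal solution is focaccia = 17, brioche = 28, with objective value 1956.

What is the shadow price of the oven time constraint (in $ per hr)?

At the optimum: butter uses 135 of 135 (binding); oven time uses 191 of 191 (binding).
Dual feasibility on the basic columns requires 3·y_butter + 3·y_oven time = 36, 3·y_butter + 5·y_oven time = 48.
Solving: y_butter = 6, y_oven time = 6.
Shadow price of oven time = 6.

6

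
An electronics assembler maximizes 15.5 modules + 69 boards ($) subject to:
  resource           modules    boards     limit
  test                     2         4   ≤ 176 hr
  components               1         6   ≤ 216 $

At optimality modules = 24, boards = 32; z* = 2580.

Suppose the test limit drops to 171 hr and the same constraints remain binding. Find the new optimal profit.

2565

Both test and components are binding at x*.
The binding rows give the dual system: 2·y_test + 1·y_components = 15.5 and 4·y_test + 6·y_components = 69.
→ y_test = 3 and y_components = 9.5.
Δz = y_test·Δb = 3 × (-5) = -15, so new z* = 2580 − 15 = 2565.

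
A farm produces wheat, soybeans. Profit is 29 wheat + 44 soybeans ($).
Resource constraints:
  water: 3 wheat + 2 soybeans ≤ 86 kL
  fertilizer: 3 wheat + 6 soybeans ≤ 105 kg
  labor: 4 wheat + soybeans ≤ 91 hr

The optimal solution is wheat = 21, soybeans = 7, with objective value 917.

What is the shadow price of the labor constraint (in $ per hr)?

Check each constraint at x*: water 77/86 (slack 9); fertilizer 105/105 (tight); labor 91/91 (tight).
Slack constraints have shadow price 0 (complementary slackness).
The binding rows give the dual system: 3·y_fertilizer + 4·y_labor = 29 and 6·y_fertilizer + 1·y_labor = 44.
→ y_fertilizer = 7 and y_labor = 2.
Shadow price of labor = 2.

2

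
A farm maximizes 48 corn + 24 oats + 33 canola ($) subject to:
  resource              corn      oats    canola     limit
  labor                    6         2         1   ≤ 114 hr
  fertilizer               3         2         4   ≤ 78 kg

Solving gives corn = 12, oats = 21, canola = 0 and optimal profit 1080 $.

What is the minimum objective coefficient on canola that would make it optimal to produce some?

36

At the optimum: labor uses 114 of 114 (binding); fertilizer uses 78 of 78 (binding).
From A_Bᵀ y = c: 6·y_labor + 3·y_fertilizer = 48; 2·y_labor + 2·y_fertilizer = 24.
→ y_labor = 4 and y_fertilizer = 8.
canola enters the basis when its profit ≥ yᵀa₃ = 4·1 + 8·4 = 36.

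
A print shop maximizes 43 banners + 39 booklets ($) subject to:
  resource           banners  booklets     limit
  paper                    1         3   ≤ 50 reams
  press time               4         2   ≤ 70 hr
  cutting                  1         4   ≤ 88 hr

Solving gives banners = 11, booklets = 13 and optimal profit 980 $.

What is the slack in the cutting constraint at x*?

cutting used = 1·11 + 4·13 = 63; slack = 88 − 63 = 25.

25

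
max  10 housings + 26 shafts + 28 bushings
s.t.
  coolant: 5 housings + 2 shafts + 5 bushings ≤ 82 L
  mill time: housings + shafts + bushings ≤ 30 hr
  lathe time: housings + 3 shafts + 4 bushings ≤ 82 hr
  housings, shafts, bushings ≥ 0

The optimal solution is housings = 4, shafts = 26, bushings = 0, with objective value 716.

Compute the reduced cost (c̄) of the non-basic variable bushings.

Binding: mill time and lathe time. Non-binding: coolant (10 unused).
By complementary slackness, y = 0 for the non-binding constraint.
The binding rows give the dual system: 1·y_mill time + 1·y_lathe time = 10 and 1·y_mill time + 3·y_lathe time = 26.
→ y_mill time = 2 and y_lathe time = 8.
Reduced cost of bushings: c₃ − yᵀa₃ = 28 − (2·1 + 8·4) = 28 − 34 = -6.

-6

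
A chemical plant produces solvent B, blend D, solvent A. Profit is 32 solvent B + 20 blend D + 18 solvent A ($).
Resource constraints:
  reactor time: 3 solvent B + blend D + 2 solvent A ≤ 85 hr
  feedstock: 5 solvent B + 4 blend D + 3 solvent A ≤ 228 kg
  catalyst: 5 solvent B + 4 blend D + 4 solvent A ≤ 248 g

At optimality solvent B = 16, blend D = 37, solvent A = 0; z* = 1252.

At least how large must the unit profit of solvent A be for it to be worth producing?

At the optimum: reactor time uses 85 of 85 (binding); feedstock uses 228 of 228 (binding); catalyst uses 228 of 248 (slack = 20).
Since catalyst is not tight, its dual is 0.
The binding rows give the dual system: 3·y_reactor time + 5·y_feedstock = 32 and 1·y_reactor time + 4·y_feedstock = 20.
This yields shadow prices y_reactor time = 4, y_feedstock = 4.
solvent A enters the basis when its profit ≥ yᵀa₃ = 4·2 + 4·3 = 20.

20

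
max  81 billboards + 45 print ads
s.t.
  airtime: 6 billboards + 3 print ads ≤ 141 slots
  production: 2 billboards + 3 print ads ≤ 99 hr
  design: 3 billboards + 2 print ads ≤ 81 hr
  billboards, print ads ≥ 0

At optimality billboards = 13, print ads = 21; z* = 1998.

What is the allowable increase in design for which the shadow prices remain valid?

2.5

Binding constraints: airtime, design. The basis is B = [[6,3],[3,2]] with det 3.
Per unit increase in design, x* moves by d = (-1, 2).
The basis stays optimal until production becomes binding; allowable increase = 2.5 hr.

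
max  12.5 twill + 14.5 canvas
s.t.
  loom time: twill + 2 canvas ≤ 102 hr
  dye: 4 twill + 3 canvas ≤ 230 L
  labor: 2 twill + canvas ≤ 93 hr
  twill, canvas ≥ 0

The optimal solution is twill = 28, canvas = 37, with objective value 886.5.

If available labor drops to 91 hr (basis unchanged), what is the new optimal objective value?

At the optimum: loom time uses 102 of 102 (binding); dye uses 223 of 230 (slack = 7); labor uses 93 of 93 (binding).
Since dye is not tight, its dual is 0.
From A_Bᵀ y = c: 1·y_loom time + 2·y_labor = 12.5; 2·y_loom time + 1·y_labor = 14.5.
This yields shadow prices y_loom time = 5.5, y_labor = 3.5.
Δz = y_labor·Δb = 3.5 × (-2) = -7, so new z* = 886.5 − 7 = 879.5.

879.5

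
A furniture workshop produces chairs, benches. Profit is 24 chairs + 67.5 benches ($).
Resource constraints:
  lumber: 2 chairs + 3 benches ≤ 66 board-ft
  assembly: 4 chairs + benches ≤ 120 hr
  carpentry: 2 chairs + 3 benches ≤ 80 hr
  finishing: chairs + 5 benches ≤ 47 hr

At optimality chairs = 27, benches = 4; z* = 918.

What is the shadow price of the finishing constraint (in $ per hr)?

Check each constraint at x*: lumber 66/66 (tight); assembly 112/120 (slack 8); carpentry 66/80 (slack 14); finishing 47/47 (tight).
By complementary slackness, y = 0 for the non-binding constraints.
From A_Bᵀ y = c: 2·y_lumber + 1·y_finishing = 24; 3·y_lumber + 5·y_finishing = 67.5.
→ y_lumber = 7.5 and y_finishing = 9.
Shadow price of finishing = 9.

9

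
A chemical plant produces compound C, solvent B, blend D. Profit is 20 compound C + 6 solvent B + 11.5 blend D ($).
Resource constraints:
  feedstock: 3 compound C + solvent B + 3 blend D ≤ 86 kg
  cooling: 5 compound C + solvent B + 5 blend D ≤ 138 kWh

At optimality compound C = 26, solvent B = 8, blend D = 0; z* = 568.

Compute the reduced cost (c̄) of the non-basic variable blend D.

-8.5

Both feedstock and cooling are binding at x*.
The binding rows give the dual system: 3·y_feedstock + 5·y_cooling = 20 and 1·y_feedstock + 1·y_cooling = 6.
Solving: y_feedstock = 5, y_cooling = 1.
Reduced cost of blend D: c₃ − yᵀa₃ = 11.5 − (5·3 + 1·5) = 11.5 − 20 = -8.5.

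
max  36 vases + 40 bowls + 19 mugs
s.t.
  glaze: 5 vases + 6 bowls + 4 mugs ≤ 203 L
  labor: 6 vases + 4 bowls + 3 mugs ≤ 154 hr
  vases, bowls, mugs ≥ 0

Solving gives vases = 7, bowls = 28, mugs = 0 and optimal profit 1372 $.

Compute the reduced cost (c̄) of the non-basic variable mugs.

Both glaze and labor are binding at x*.
The binding rows give the dual system: 5·y_glaze + 6·y_labor = 36 and 6·y_glaze + 4·y_labor = 40.
Solving: y_glaze = 6, y_labor = 1.
Reduced cost of mugs: c₃ − yᵀa₃ = 19 − (6·4 + 1·3) = 19 − 27 = -8.

-8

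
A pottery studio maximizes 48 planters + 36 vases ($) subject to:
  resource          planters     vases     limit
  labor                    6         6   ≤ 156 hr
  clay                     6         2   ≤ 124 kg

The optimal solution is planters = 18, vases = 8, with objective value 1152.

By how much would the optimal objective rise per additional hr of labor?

5

Check each constraint at x*: labor 156/156 (tight); clay 124/124 (tight).
Dual feasibility on the basic columns requires 6·y_labor + 6·y_clay = 48, 6·y_labor + 2·y_clay = 36.
→ y_labor = 5 and y_clay = 3.
Shadow price of labor = 5.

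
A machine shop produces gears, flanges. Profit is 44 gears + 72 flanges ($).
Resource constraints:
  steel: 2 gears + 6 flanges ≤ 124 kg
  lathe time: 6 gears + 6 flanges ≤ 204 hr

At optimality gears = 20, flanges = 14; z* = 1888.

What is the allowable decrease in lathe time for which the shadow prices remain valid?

80

Binding constraints: steel, lathe time. The basis is B = [[2,6],[6,6]] with det -24.
Per unit decrease in lathe time, x* moves by d = (-0.25, 0.0833).
The basis stays optimal until gears reaches 0; allowable decrease = 80 hr.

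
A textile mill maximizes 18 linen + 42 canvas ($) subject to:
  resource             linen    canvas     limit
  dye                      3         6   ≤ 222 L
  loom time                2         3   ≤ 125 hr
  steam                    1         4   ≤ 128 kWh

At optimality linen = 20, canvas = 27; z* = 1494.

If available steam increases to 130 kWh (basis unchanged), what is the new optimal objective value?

At the optimum: dye uses 222 of 222 (binding); loom time uses 121 of 125 (slack = 4); steam uses 128 of 128 (binding).
Slack constraints have shadow price 0 (complementary slackness).
From A_Bᵀ y = c: 3·y_dye + 1·y_steam = 18; 6·y_dye + 4·y_steam = 42.
This yields shadow prices y_dye = 5, y_steam = 3.
Δz = y_steam·Δb = 3 × (2) = 6, so new z* = 1494 + 6 = 1500.

1500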